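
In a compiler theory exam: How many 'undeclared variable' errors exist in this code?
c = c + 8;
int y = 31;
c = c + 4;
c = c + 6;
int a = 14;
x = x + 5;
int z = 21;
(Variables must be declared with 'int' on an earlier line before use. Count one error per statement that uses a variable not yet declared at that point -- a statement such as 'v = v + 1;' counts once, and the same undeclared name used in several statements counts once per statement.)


Scanning code line by line:
  Line 1: use 'c' -> ERROR (undeclared)
  Line 2: declare 'y' -> declared = ['y']
  Line 3: use 'c' -> ERROR (undeclared)
  Line 4: use 'c' -> ERROR (undeclared)
  Line 5: declare 'a' -> declared = ['a', 'y']
  Line 6: use 'x' -> ERROR (undeclared)
  Line 7: declare 'z' -> declared = ['a', 'y', 'z']
Total undeclared variable errors: 4

4


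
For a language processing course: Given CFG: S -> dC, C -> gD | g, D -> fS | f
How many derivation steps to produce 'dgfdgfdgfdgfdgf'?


Grammar: S -> dC, C -> gD | g, D -> fS | f
Deriving 'dgfdgfdgfdgfdgf':
Step 1: S -> dC => dC
Step 2: C -> gD => dgD
Step 3: D -> fS => dgfS
Step 4: S -> dC => dgfdC
Step 5: C -> gD => dgfdgD
Step 6: D -> fS => dgfdgfS
Step 7: S -> dC => dgfdgfdC
Step 8: C -> gD => dgfdgfdgD
Step 9: D -> fS => dgfdgfdgfS
Step 10: S -> dC => dgfdgfdgfdC
Step 11: C -> gD => dgfdgfdgfdgD
Step 12: D -> fS => dgfdgfdgfdgfS
Step 13: S -> dC => dgfdgfdgfdgfdC
Step 14: C -> gD => dgfdgfdgfdgfdgD
Step 15: D -> f => dgfdgfdgfdgfdgf
Total derivation steps: 15

15


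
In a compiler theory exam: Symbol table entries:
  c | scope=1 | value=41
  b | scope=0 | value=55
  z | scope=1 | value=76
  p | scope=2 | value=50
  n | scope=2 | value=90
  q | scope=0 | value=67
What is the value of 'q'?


Searching symbol table for 'q':
  c | scope=1 | value=41
  b | scope=0 | value=55
  z | scope=1 | value=76
  p | scope=2 | value=50
  n | scope=2 | value=90
  q | scope=0 | value=67 <- MATCH
Found 'q' at scope 0 with value 67

67


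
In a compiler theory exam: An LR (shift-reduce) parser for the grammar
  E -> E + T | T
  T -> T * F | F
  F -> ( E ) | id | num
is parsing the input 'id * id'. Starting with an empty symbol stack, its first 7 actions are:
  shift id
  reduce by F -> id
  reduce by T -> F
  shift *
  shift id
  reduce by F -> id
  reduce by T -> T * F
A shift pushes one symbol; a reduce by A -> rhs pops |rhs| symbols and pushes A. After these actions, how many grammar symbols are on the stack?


Tracking the symbol stack through each action:
  Action 1: shift 'id' : push -> stack = [id] (size 1)
  Action 2: reduce by F -> id : pop 1, push F -> stack = [F] (size 1)
  Action 3: reduce by T -> F : pop 1, push T -> stack = [T] (size 1)
  Action 4: shift '*' : push -> stack = [T, *] (size 2)
  Action 5: shift 'id' : push -> stack = [T, *, id] (size 3)
  Action 6: reduce by F -> id : pop 1, push F -> stack = [T, *, F] (size 3)
  Action 7: reduce by T -> T * F : pop 3, push T -> stack = [T] (size 1)
Final stack size: 1

1


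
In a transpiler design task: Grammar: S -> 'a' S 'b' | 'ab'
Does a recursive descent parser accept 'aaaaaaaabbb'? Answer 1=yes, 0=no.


Grammar accepts strings of the form a^n b^n (n >= 1)
Word: 'aaaaaaaabbb'
Counting: 8 a's and 3 b's
Check: 8 == 3? No
Mismatch: a-count != b-count
Rejected

0


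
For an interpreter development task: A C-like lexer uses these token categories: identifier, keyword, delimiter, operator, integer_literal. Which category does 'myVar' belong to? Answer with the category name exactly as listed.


Token: 'myVar'
Checking categories:
  identifier: YES
  integer_literal: no
  operator: no
  keyword: no
  delimiter: no
Category: identifier

identifier


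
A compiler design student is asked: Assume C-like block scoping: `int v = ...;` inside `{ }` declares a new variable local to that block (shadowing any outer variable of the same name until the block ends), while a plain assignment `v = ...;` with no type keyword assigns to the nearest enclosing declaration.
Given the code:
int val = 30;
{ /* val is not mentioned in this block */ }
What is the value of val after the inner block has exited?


Analyzing scoping rules:
Outer scope: declares val = 30
Inner block: val is neither redeclared nor assigned -> unchanged
After the block -> 30
Result: 30

30


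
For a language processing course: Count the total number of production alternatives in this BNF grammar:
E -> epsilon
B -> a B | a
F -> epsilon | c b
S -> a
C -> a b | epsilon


Counting alternatives per rule:
  E: 1 alternative(s)
  B: 2 alternative(s)
  F: 2 alternative(s)
  S: 1 alternative(s)
  C: 2 alternative(s)
Sum: 1 + 2 + 2 + 1 + 2 = 8

8


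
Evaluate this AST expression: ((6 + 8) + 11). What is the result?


Expression: ((6 + 8) + 11)
Evaluating step by step:
  6 + 8 = 14
  14 + 11 = 25
Result: 25

25


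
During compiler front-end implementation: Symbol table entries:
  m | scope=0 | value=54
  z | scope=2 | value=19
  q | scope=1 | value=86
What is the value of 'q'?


Searching symbol table for 'q':
  m | scope=0 | value=54
  z | scope=2 | value=19
  q | scope=1 | value=86 <- MATCH
Found 'q' at scope 1 with value 86

86


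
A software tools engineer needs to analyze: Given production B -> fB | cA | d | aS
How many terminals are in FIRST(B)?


Production: B -> fB | cA | d | aS
Examining each alternative for leading terminals:
  B -> fB : first terminal = 'f'
  B -> cA : first terminal = 'c'
  B -> d : first terminal = 'd'
  B -> aS : first terminal = 'a'
FIRST(B) = {a, c, d, f}
Count: 4

4


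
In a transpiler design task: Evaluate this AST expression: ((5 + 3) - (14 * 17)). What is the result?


Expression: ((5 + 3) - (14 * 17))
Evaluating step by step:
  5 + 3 = 8
  14 * 17 = 238
  8 - 238 = -230
Result: -230

-230


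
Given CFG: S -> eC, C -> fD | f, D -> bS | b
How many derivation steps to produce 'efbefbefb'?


Grammar: S -> eC, C -> fD | f, D -> bS | b
Deriving 'efbefbefb':
Step 1: S -> eC => eC
Step 2: C -> fD => efD
Step 3: D -> bS => efbS
Step 4: S -> eC => efbeC
Step 5: C -> fD => efbefD
Step 6: D -> bS => efbefbS
Step 7: S -> eC => efbefbeC
Step 8: C -> fD => efbefbefD
Step 9: D -> b => efbefbefb
Total derivation steps: 9

9


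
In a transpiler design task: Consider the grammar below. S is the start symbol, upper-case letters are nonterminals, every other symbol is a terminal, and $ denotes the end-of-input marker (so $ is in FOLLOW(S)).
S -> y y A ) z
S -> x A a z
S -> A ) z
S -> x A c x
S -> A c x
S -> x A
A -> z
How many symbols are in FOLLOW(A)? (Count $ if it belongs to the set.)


S is the start symbol and does not occur in any rule body, so FOLLOW(S) = {$}.
Examining every occurrence of A in a rule body:
  S -> y y A ) z : A is followed by terminal ')' -> add ')'
  S -> x A a z : A is followed by terminal 'a' -> add 'a'
  S -> A ) z : A is followed by terminal ')' -> add ')' (already in the set)
  S -> x A c x : A is followed by terminal 'c' -> add 'c'
  S -> A c x : A is followed by terminal 'c' -> add 'c' (already in the set)
  S -> x A : A is at the right end -> add FOLLOW(S) = {$}
  A -> z : A does not occur in the body -> contributes nothing
FOLLOW(A) = {), a, c, $}
Count: 4

4


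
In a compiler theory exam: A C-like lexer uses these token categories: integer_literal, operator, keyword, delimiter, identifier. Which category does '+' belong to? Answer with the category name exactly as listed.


Token: '+'
Checking categories:
  identifier: no
  integer_literal: no
  operator: YES
  keyword: no
  delimiter: no
Category: operator

operator


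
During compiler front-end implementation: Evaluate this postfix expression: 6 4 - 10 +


Processing tokens left to right:
Push 6, Push 4
Pop 6 and 4, compute 6 - 4 = 2, push 2
Push 10
Pop 2 and 10, compute 2 + 10 = 12, push 12
Stack result: 12

12


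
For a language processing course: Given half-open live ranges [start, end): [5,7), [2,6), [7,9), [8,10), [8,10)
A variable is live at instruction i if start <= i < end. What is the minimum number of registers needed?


Live ranges:
  Var0: [5, 7)
  Var1: [2, 6)
  Var2: [7, 9)
  Var3: [8, 10)
  Var4: [8, 10)
Sweep-line events (position, delta, active):
  pos=2 start -> active=1
  pos=5 start -> active=2
  pos=6 end -> active=1
  pos=7 end -> active=0
  pos=7 start -> active=1
  pos=8 start -> active=2
  pos=8 start -> active=3
  pos=9 end -> active=2
  pos=10 end -> active=1
  pos=10 end -> active=0
Maximum simultaneous active: 3
Minimum registers needed: 3

3


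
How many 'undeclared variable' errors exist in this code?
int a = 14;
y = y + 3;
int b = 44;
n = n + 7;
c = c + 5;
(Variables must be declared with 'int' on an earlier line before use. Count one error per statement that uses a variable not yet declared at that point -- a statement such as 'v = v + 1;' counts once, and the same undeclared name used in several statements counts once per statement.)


Scanning code line by line:
  Line 1: declare 'a' -> declared = ['a']
  Line 2: use 'y' -> ERROR (undeclared)
  Line 3: declare 'b' -> declared = ['a', 'b']
  Line 4: use 'n' -> ERROR (undeclared)
  Line 5: use 'c' -> ERROR (undeclared)
Total undeclared variable errors: 3

3


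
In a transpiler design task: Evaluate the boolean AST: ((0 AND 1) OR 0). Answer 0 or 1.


Step 1: Evaluate inner node
  0 AND 1 = 0
Step 2: Evaluate root node
  0 OR 0 = 0

0


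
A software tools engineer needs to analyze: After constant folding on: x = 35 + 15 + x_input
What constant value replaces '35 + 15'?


Identifying constant sub-expression:
  Original: x = 35 + 15 + x_input
  35 and 15 are both compile-time constants
  Evaluating: 35 + 15 = 50
  After folding: x = 50 + x_input

50


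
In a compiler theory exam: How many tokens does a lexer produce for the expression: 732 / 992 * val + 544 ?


Scanning '732 / 992 * val + 544'
Token 1: '732' -> integer_literal
Token 2: '/' -> operator
Token 3: '992' -> integer_literal
Token 4: '*' -> operator
Token 5: 'val' -> identifier
Token 6: '+' -> operator
Token 7: '544' -> integer_literal
Total tokens: 7

7


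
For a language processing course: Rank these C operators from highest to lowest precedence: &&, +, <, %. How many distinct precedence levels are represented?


Looking up precedence for each operator:
  && -> precedence 2
  + -> precedence 5
  < -> precedence 4
  % -> precedence 6
Sorted highest to lowest: %, +, <, &&
Distinct precedence values: [6, 5, 4, 2]
Number of distinct levels: 4

4


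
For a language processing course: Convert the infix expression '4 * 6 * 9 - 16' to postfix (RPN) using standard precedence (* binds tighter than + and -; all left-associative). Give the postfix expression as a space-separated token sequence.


Applying the shunting-yard algorithm:
  Operand 4 -> output
  Push '*' onto operator stack -> op-stack: [*]
  Operand 6 -> output
  See '*' (prec 2); top '*' (prec 2) >= it -> pop '*' to output
  Push '*' onto operator stack -> op-stack: [*]
  Operand 9 -> output
  See '-' (prec 1); top '*' (prec 2) >= it -> pop '*' to output
  Push '-' onto operator stack -> op-stack: [-]
  Operand 16 -> output
  End of input: pop '-' to output
Postfix result: 4 6 * 9 * 16 -

4 6 * 9 * 16 -


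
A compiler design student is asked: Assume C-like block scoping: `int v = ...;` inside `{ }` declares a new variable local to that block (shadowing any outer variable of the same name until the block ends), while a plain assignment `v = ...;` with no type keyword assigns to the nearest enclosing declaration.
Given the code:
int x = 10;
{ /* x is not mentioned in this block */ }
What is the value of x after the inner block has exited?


Analyzing scoping rules:
Outer scope: declares x = 10
Inner block: x is neither redeclared nor assigned -> unchanged
After the block -> 10
Result: 10

10


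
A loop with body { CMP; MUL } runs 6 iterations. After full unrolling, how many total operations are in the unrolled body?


Loop body operations: CMP, MUL (2 ops per iteration)
Unrolling 6 iterations:
  Iteration 1: CMP, MUL (2 ops)
  Iteration 2: CMP, MUL (2 ops)
  Iteration 3: CMP, MUL (2 ops)
  Iteration 4: CMP, MUL (2 ops)
  Iteration 5: CMP, MUL (2 ops)
  Iteration 6: CMP, MUL (2 ops)
Total: 6 iterations * 2 ops/iter = 12 operations

12


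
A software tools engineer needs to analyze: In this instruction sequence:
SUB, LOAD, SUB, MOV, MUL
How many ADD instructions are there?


Scanning instruction sequence for ADD:
  Position 1: SUB
  Position 2: LOAD
  Position 3: SUB
  Position 4: MOV
  Position 5: MUL
Matches at positions: []
Total ADD count: 0

0


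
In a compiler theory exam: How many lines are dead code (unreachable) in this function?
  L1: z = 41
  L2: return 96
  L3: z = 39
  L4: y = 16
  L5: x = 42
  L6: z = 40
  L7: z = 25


Analyzing control flow:
  L1: reachable (before return)
  L2: reachable (return statement)
  L3: DEAD (after return at L2)
  L4: DEAD (after return at L2)
  L5: DEAD (after return at L2)
  L6: DEAD (after return at L2)
  L7: DEAD (after return at L2)
Return at L2, total lines = 7
Dead lines: L3 through L7
Count: 5

5


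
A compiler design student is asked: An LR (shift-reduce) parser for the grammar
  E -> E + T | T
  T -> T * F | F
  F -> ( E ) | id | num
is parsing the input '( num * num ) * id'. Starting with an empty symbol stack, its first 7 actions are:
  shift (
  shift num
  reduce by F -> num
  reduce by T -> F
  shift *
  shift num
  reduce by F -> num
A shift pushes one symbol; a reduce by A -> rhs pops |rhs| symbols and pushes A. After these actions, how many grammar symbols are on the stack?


Tracking the symbol stack through each action:
  Action 1: shift '(' : push -> stack = [(] (size 1)
  Action 2: shift 'num' : push -> stack = [(, num] (size 2)
  Action 3: reduce by F -> num : pop 1, push F -> stack = [(, F] (size 2)
  Action 4: reduce by T -> F : pop 1, push T -> stack = [(, T] (size 2)
  Action 5: shift '*' : push -> stack = [(, T, *] (size 3)
  Action 6: shift 'num' : push -> stack = [(, T, *, num] (size 4)
  Action 7: reduce by F -> num : pop 1, push F -> stack = [(, T, *, F] (size 4)
Final stack size: 4

4


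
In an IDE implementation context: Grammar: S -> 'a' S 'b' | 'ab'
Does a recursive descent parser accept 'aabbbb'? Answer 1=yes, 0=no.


Grammar accepts strings of the form a^n b^n (n >= 1)
Word: 'aabbbb'
Counting: 2 a's and 4 b's
Check: 2 == 4? No
Mismatch: a-count != b-count
Rejected

0


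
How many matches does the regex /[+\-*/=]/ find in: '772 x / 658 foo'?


Pattern: /[+\-*/=]/ (operators)
Input: '772 x / 658 foo'
Scanning for matches:
  Match 1: '/'
Total matches: 1

1


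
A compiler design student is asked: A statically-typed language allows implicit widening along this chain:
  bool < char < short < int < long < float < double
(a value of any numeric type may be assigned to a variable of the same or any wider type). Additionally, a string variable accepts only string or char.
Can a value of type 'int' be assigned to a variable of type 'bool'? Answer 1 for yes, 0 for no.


Target variable type: bool
Source value type: int
Numeric ranks: int=3, bool=0
Widening allowed iff rank(source) <= rank(target): 3 <= 0? No
Result: 0

0


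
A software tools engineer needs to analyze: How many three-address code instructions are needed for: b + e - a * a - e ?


Expression: b + e - a * a - e
Generating three-address code (respecting * over +/- precedence):
  Instruction 1: t1 = a * a
  Instruction 2: t2 = b + e
  Instruction 3: t3 = t2 - t1
  Instruction 4: t4 = t3 - e
Total instructions: 4

4


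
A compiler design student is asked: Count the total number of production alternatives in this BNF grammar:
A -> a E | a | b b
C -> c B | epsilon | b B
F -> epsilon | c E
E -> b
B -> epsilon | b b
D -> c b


Counting alternatives per rule:
  A: 3 alternative(s)
  C: 3 alternative(s)
  F: 2 alternative(s)
  E: 1 alternative(s)
  B: 2 alternative(s)
  D: 1 alternative(s)
Sum: 3 + 3 + 2 + 1 + 2 + 1 = 12

12


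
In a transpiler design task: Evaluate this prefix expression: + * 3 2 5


Parsing prefix expression: + * 3 2 5
Step 1: Innermost operation '* 3 2'
  3 * 2 = 6
Step 2: Outer operation '+ [6] 5'
  6 + 5 = 11

11


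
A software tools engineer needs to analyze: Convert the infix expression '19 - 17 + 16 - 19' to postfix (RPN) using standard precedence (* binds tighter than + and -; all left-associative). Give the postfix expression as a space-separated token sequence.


Applying the shunting-yard algorithm:
  Operand 19 -> output
  Push '-' onto operator stack -> op-stack: [-]
  Operand 17 -> output
  See '+' (prec 1); top '-' (prec 1) >= it -> pop '-' to output
  Push '+' onto operator stack -> op-stack: [+]
  Operand 16 -> output
  See '-' (prec 1); top '+' (prec 1) >= it -> pop '+' to output
  Push '-' onto operator stack -> op-stack: [-]
  Operand 19 -> output
  End of input: pop '-' to output
Postfix result: 19 17 - 16 + 19 -

19 17 - 16 + 19 -


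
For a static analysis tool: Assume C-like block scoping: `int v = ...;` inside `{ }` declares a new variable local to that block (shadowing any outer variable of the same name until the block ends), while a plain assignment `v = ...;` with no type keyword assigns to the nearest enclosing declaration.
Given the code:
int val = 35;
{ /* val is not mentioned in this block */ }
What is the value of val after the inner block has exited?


Analyzing scoping rules:
Outer scope: declares val = 35
Inner block: val is neither redeclared nor assigned -> unchanged
After the block -> 35
Result: 35

35


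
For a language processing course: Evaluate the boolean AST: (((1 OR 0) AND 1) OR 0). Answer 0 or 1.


Step 1: Evaluate inner node
  1 OR 0 = 1
Step 2: Evaluate next node
  1 AND 1 = 1
Step 3: Evaluate root node
  1 OR 0 = 1

1


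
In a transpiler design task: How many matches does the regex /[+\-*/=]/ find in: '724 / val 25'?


Pattern: /[+\-*/=]/ (operators)
Input: '724 / val 25'
Scanning for matches:
  Match 1: '/'
Total matches: 1

1


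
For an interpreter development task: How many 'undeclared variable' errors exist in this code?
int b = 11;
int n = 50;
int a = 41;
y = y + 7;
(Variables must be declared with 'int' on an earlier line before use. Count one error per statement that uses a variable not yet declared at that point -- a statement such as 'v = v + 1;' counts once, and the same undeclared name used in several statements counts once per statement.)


Scanning code line by line:
  Line 1: declare 'b' -> declared = ['b']
  Line 2: declare 'n' -> declared = ['b', 'n']
  Line 3: declare 'a' -> declared = ['a', 'b', 'n']
  Line 4: use 'y' -> ERROR (undeclared)
Total undeclared variable errors: 1

1


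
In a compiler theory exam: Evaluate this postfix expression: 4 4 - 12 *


Processing tokens left to right:
Push 4, Push 4
Pop 4 and 4, compute 4 - 4 = 0, push 0
Push 12
Pop 0 and 12, compute 0 * 12 = 0, push 0
Stack result: 0

0


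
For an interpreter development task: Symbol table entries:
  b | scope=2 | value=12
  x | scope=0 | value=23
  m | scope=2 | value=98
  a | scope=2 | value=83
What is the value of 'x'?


Searching symbol table for 'x':
  b | scope=2 | value=12
  x | scope=0 | value=23 <- MATCH
  m | scope=2 | value=98
  a | scope=2 | value=83
Found 'x' at scope 0 with value 23

23


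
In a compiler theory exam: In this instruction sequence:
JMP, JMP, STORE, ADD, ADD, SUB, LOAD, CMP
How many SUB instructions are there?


Scanning instruction sequence for SUB:
  Position 1: JMP
  Position 2: JMP
  Position 3: STORE
  Position 4: ADD
  Position 5: ADD
  Position 6: SUB <- MATCH
  Position 7: LOAD
  Position 8: CMP
Matches at positions: [6]
Total SUB count: 1

1


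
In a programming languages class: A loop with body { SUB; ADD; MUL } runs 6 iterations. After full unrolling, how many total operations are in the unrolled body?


Loop body operations: SUB, ADD, MUL (3 ops per iteration)
Unrolling 6 iterations:
  Iteration 1: SUB, ADD, MUL (3 ops)
  Iteration 2: SUB, ADD, MUL (3 ops)
  Iteration 3: SUB, ADD, MUL (3 ops)
  Iteration 4: SUB, ADD, MUL (3 ops)
  Iteration 5: SUB, ADD, MUL (3 ops)
  Iteration 6: SUB, ADD, MUL (3 ops)
Total: 6 iterations * 3 ops/iter = 18 operations

18


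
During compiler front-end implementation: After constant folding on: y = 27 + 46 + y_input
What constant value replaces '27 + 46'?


Identifying constant sub-expression:
  Original: y = 27 + 46 + y_input
  27 and 46 are both compile-time constants
  Evaluating: 27 + 46 = 73
  After folding: y = 73 + y_input

73


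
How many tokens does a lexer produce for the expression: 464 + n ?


Scanning '464 + n'
Token 1: '464' -> integer_literal
Token 2: '+' -> operator
Token 3: 'n' -> identifier
Total tokens: 3

3


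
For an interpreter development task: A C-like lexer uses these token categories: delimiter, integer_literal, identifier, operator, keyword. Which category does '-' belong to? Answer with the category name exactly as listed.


Token: '-'
Checking categories:
  identifier: no
  integer_literal: no
  operator: YES
  keyword: no
  delimiter: no
Category: operator

operator


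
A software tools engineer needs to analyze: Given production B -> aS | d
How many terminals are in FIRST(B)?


Production: B -> aS | d
Examining each alternative for leading terminals:
  B -> aS : first terminal = 'a'
  B -> d : first terminal = 'd'
FIRST(B) = {a, d}
Count: 2

2


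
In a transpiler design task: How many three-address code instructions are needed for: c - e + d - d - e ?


Expression: c - e + d - d - e
Generating three-address code (respecting * over +/- precedence):
  Instruction 1: t1 = c - e
  Instruction 2: t2 = t1 + d
  Instruction 3: t3 = t2 - d
  Instruction 4: t4 = t3 - e
Total instructions: 4

4


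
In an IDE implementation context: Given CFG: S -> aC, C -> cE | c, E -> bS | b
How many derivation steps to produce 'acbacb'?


Grammar: S -> aC, C -> cE | c, E -> bS | b
Deriving 'acbacb':
Step 1: S -> aC => aC
Step 2: C -> cE => acE
Step 3: E -> bS => acbS
Step 4: S -> aC => acbaC
Step 5: C -> cE => acbacE
Step 6: E -> b => acbacb
Total derivation steps: 6

6


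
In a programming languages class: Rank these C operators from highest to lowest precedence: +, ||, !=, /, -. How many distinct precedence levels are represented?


Looking up precedence for each operator:
  + -> precedence 5
  || -> precedence 1
  != -> precedence 3
  / -> precedence 6
  - -> precedence 5
Sorted highest to lowest: /, +, -, !=, ||
Distinct precedence values: [6, 5, 3, 1]
Number of distinct levels: 4

4


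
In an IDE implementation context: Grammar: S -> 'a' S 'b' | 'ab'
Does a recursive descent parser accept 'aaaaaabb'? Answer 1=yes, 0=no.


Grammar accepts strings of the form a^n b^n (n >= 1)
Word: 'aaaaaabb'
Counting: 6 a's and 2 b's
Check: 6 == 2? No
Mismatch: a-count != b-count
Rejected

0


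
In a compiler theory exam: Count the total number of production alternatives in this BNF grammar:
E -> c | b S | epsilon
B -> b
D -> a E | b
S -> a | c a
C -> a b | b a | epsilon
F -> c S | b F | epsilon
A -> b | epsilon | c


Counting alternatives per rule:
  E: 3 alternative(s)
  B: 1 alternative(s)
  D: 2 alternative(s)
  S: 2 alternative(s)
  C: 3 alternative(s)
  F: 3 alternative(s)
  A: 3 alternative(s)
Sum: 3 + 1 + 2 + 2 + 3 + 3 + 3 = 17

17


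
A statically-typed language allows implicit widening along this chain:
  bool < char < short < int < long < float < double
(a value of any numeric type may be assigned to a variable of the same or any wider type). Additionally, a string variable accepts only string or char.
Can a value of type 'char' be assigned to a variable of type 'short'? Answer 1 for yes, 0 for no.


Target variable type: short
Source value type: char
Numeric ranks: char=1, short=2
Widening allowed iff rank(source) <= rank(target): 1 <= 2? Yes
Result: 1

1


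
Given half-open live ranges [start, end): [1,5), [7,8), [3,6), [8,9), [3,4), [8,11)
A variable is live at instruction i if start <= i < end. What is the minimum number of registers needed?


Live ranges:
  Var0: [1, 5)
  Var1: [7, 8)
  Var2: [3, 6)
  Var3: [8, 9)
  Var4: [3, 4)
  Var5: [8, 11)
Sweep-line events (position, delta, active):
  pos=1 start -> active=1
  pos=3 start -> active=2
  pos=3 start -> active=3
  pos=4 end -> active=2
  pos=5 end -> active=1
  pos=6 end -> active=0
  pos=7 start -> active=1
  pos=8 end -> active=0
  pos=8 start -> active=1
  pos=8 start -> active=2
  pos=9 end -> active=1
  pos=11 end -> active=0
Maximum simultaneous active: 3
Minimum registers needed: 3

3


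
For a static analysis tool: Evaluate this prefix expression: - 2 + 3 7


Parsing prefix expression: - 2 + 3 7
Step 1: Innermost operation '+ 3 7'
  3 + 7 = 10
Step 2: Outer operation '- 2 [10]'
  2 - 10 = -8

-8


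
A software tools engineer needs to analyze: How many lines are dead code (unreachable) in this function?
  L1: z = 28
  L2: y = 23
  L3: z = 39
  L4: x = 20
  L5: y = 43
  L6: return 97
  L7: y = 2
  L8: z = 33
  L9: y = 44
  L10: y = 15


Analyzing control flow:
  L1: reachable (before return)
  L2: reachable (before return)
  L3: reachable (before return)
  L4: reachable (before return)
  L5: reachable (before return)
  L6: reachable (return statement)
  L7: DEAD (after return at L6)
  L8: DEAD (after return at L6)
  L9: DEAD (after return at L6)
  L10: DEAD (after return at L6)
Return at L6, total lines = 10
Dead lines: L7 through L10
Count: 4

4


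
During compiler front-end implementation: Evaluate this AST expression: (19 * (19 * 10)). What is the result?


Expression: (19 * (19 * 10))
Evaluating step by step:
  19 * 10 = 190
  19 * 190 = 3610
Result: 3610

3610


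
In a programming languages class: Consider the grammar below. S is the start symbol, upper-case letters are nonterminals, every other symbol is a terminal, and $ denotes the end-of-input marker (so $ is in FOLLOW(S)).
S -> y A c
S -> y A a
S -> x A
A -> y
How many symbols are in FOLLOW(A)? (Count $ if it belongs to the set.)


S is the start symbol and does not occur in any rule body, so FOLLOW(S) = {$}.
Examining every occurrence of A in a rule body:
  S -> y A c : A is followed by terminal 'c' -> add 'c'
  S -> y A a : A is followed by terminal 'a' -> add 'a'
  S -> x A : A is at the right end -> add FOLLOW(S) = {$}
  A -> y : A does not occur in the body -> contributes nothing
FOLLOW(A) = {a, c, $}
Count: 3

3


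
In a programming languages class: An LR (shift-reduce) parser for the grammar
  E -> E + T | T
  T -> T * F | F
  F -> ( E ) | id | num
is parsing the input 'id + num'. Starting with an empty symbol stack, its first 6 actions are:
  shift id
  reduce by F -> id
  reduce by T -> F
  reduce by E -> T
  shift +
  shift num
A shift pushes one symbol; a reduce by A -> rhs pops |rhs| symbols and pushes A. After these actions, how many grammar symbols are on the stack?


Tracking the symbol stack through each action:
  Action 1: shift 'id' : push -> stack = [id] (size 1)
  Action 2: reduce by F -> id : pop 1, push F -> stack = [F] (size 1)
  Action 3: reduce by T -> F : pop 1, push T -> stack = [T] (size 1)
  Action 4: reduce by E -> T : pop 1, push E -> stack = [E] (size 1)
  Action 5: shift '+' : push -> stack = [E, +] (size 2)
  Action 6: shift 'num' : push -> stack = [E, +, num] (size 3)
Final stack size: 3

3


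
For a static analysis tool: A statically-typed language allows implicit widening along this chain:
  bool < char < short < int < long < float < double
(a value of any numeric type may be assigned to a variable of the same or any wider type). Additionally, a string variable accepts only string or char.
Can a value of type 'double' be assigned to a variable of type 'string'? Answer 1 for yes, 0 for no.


Target variable type: string
Source value type: double
Rule: string accepts only {string, char}
  source 'double' in {string, char}? No
Result: 0

0


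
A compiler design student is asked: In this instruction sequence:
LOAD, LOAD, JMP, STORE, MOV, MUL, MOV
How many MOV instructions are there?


Scanning instruction sequence for MOV:
  Position 1: LOAD
  Position 2: LOAD
  Position 3: JMP
  Position 4: STORE
  Position 5: MOV <- MATCH
  Position 6: MUL
  Position 7: MOV <- MATCH
Matches at positions: [5, 7]
Total MOV count: 2

2


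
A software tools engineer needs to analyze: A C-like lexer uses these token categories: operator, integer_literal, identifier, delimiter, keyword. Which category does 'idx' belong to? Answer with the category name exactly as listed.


Token: 'idx'
Checking categories:
  identifier: YES
  integer_literal: no
  operator: no
  keyword: no
  delimiter: no
Category: identifier

identifier


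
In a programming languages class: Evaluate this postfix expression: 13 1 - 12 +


Processing tokens left to right:
Push 13, Push 1
Pop 13 and 1, compute 13 - 1 = 12, push 12
Push 12
Pop 12 and 12, compute 12 + 12 = 24, push 24
Stack result: 24

24


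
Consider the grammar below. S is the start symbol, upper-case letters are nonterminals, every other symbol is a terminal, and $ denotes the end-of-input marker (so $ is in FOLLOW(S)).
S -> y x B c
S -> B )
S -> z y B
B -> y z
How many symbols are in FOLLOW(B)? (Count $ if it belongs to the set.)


S is the start symbol and does not occur in any rule body, so FOLLOW(S) = {$}.
Examining every occurrence of B in a rule body:
  S -> y x B c : B is followed by terminal 'c' -> add 'c'
  S -> B ) : B is followed by terminal ')' -> add ')'
  S -> z y B : B is at the right end -> add FOLLOW(S) = {$}
  B -> y z : B does not occur in the body -> contributes nothing
FOLLOW(B) = {), c, $}
Count: 3

3


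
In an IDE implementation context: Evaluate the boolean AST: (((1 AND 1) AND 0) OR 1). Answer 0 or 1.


Step 1: Evaluate inner node
  1 AND 1 = 1
Step 2: Evaluate next node
  1 AND 0 = 0
Step 3: Evaluate root node
  0 OR 1 = 1

1


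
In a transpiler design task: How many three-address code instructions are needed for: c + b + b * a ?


Expression: c + b + b * a
Generating three-address code (respecting * over +/- precedence):
  Instruction 1: t1 = b * a
  Instruction 2: t2 = c + b
  Instruction 3: t3 = t2 + t1
Total instructions: 3

3


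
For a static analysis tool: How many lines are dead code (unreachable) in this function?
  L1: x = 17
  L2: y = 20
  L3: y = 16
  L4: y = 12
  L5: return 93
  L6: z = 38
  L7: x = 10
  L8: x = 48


Analyzing control flow:
  L1: reachable (before return)
  L2: reachable (before return)
  L3: reachable (before return)
  L4: reachable (before return)
  L5: reachable (return statement)
  L6: DEAD (after return at L5)
  L7: DEAD (after return at L5)
  L8: DEAD (after return at L5)
Return at L5, total lines = 8
Dead lines: L6 through L8
Count: 3

3


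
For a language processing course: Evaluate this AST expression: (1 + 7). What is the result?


Expression: (1 + 7)
Evaluating step by step:
  1 + 7 = 8
Result: 8

8


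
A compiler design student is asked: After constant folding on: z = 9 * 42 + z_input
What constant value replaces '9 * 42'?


Identifying constant sub-expression:
  Original: z = 9 * 42 + z_input
  9 and 42 are both compile-time constants
  Evaluating: 9 * 42 = 378
  After folding: z = 378 + z_input

378


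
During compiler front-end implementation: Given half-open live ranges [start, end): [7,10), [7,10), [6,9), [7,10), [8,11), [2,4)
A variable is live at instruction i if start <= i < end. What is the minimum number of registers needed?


Live ranges:
  Var0: [7, 10)
  Var1: [7, 10)
  Var2: [6, 9)
  Var3: [7, 10)
  Var4: [8, 11)
  Var5: [2, 4)
Sweep-line events (position, delta, active):
  pos=2 start -> active=1
  pos=4 end -> active=0
  pos=6 start -> active=1
  pos=7 start -> active=2
  pos=7 start -> active=3
  pos=7 start -> active=4
  pos=8 start -> active=5
  pos=9 end -> active=4
  pos=10 end -> active=3
  pos=10 end -> active=2
  pos=10 end -> active=1
  pos=11 end -> active=0
Maximum simultaneous active: 5
Minimum registers needed: 5

5


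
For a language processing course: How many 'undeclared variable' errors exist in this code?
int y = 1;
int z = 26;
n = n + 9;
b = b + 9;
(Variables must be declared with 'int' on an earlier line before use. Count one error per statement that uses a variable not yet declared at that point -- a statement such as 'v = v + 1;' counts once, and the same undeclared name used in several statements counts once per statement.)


Scanning code line by line:
  Line 1: declare 'y' -> declared = ['y']
  Line 2: declare 'z' -> declared = ['y', 'z']
  Line 3: use 'n' -> ERROR (undeclared)
  Line 4: use 'b' -> ERROR (undeclared)
Total undeclared variable errors: 2

2


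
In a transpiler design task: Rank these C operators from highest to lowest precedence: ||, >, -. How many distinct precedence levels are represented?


Looking up precedence for each operator:
  || -> precedence 1
  > -> precedence 4
  - -> precedence 5
Sorted highest to lowest: -, >, ||
Distinct precedence values: [5, 4, 1]
Number of distinct levels: 3

3


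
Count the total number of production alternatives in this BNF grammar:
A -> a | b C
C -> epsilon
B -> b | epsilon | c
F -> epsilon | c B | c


Counting alternatives per rule:
  A: 2 alternative(s)
  C: 1 alternative(s)
  B: 3 alternative(s)
  F: 3 alternative(s)
Sum: 2 + 1 + 3 + 3 = 9

9


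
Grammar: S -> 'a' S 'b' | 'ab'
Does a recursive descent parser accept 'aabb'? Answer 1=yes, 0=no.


Grammar accepts strings of the form a^n b^n (n >= 1)
Word: 'aabb'
Counting: 2 a's and 2 b's
Check: 2 == 2? Yes
Derivation (S -> aSb applied 1 time(s), then S -> ab): S => aSb => aabb
Accepted

1


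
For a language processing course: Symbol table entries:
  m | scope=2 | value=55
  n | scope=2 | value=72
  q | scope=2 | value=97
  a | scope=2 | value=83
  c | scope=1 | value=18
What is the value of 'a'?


Searching symbol table for 'a':
  m | scope=2 | value=55
  n | scope=2 | value=72
  q | scope=2 | value=97
  a | scope=2 | value=83 <- MATCH
  c | scope=1 | value=18
Found 'a' at scope 2 with value 83

83


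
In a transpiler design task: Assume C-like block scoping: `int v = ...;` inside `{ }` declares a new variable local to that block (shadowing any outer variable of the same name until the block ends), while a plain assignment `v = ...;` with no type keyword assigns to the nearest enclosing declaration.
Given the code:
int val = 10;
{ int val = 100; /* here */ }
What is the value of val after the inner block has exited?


Analyzing scoping rules:
Outer scope: declares val = 10
Inner block: 'int val = 100;' declares a NEW val that shadows the outer one
When the block exits the inner val goes out of scope; the outer val was never modified -> 10
Result: 10

10


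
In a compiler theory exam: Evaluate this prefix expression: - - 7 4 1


Parsing prefix expression: - - 7 4 1
Step 1: Innermost operation '- 7 4'
  7 - 4 = 3
Step 2: Outer operation '- [3] 1'
  3 - 1 = 2

2


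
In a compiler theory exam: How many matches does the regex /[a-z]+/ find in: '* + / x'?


Pattern: /[a-z]+/ (identifiers)
Input: '* + / x'
Scanning for matches:
  Match 1: 'x'
Total matches: 1

1


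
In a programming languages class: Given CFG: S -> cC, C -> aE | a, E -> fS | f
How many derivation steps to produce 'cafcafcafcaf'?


Grammar: S -> cC, C -> aE | a, E -> fS | f
Deriving 'cafcafcafcaf':
Step 1: S -> cC => cC
Step 2: C -> aE => caE
Step 3: E -> fS => cafS
Step 4: S -> cC => cafcC
Step 5: C -> aE => cafcaE
Step 6: E -> fS => cafcafS
Step 7: S -> cC => cafcafcC
Step 8: C -> aE => cafcafcaE
Step 9: E -> fS => cafcafcafS
Step 10: S -> cC => cafcafcafcC
Step 11: C -> aE => cafcafcafcaE
Step 12: E -> f => cafcafcafcaf
Total derivation steps: 12

12


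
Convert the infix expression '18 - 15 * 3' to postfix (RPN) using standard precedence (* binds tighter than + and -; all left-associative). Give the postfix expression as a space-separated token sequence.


Applying the shunting-yard algorithm:
  Operand 18 -> output
  Push '-' onto operator stack -> op-stack: [-]
  Operand 15 -> output
  Push '*' onto operator stack -> op-stack: [-, *]
  Operand 3 -> output
  End of input: pop '*' to output
  End of input: pop '-' to output
Postfix result: 18 15 3 * -

18 15 3 * -


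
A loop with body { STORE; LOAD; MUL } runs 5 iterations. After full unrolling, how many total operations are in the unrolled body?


Loop body operations: STORE, LOAD, MUL (3 ops per iteration)
Unrolling 5 iterations:
  Iteration 1: STORE, LOAD, MUL (3 ops)
  Iteration 2: STORE, LOAD, MUL (3 ops)
  Iteration 3: STORE, LOAD, MUL (3 ops)
  Iteration 4: STORE, LOAD, MUL (3 ops)
  Iteration 5: STORE, LOAD, MUL (3 ops)
Total: 5 iterations * 3 ops/iter = 15 operations

15


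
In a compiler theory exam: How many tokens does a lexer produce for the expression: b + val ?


Scanning 'b + val'
Token 1: 'b' -> identifier
Token 2: '+' -> operator
Token 3: 'val' -> identifier
Total tokens: 3

3


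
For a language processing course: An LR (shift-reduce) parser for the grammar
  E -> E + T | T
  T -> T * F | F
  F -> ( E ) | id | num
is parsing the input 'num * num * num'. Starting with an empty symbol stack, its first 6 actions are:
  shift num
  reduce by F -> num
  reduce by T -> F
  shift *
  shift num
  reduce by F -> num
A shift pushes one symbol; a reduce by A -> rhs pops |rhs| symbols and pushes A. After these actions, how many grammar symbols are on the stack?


Tracking the symbol stack through each action:
  Action 1: shift 'num' : push -> stack = [num] (size 1)
  Action 2: reduce by F -> num : pop 1, push F -> stack = [F] (size 1)
  Action 3: reduce by T -> F : pop 1, push T -> stack = [T] (size 1)
  Action 4: shift '*' : push -> stack = [T, *] (size 2)
  Action 5: shift 'num' : push -> stack = [T, *, num] (size 3)
  Action 6: reduce by F -> num : pop 1, push F -> stack = [T, *, F] (size 3)
Final stack size: 3

3


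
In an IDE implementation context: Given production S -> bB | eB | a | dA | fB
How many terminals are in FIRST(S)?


Production: S -> bB | eB | a | dA | fB
Examining each alternative for leading terminals:
  S -> bB : first terminal = 'b'
  S -> eB : first terminal = 'e'
  S -> a : first terminal = 'a'
  S -> dA : first terminal = 'd'
  S -> fB : first terminal = 'f'
FIRST(S) = {a, b, d, e, f}
Count: 5

5


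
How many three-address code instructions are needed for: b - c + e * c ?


Expression: b - c + e * c
Generating three-address code (respecting * over +/- precedence):
  Instruction 1: t1 = e * c
  Instruction 2: t2 = b - c
  Instruction 3: t3 = t2 + t1
Total instructions: 3

3


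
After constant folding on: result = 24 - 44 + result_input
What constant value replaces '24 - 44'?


Identifying constant sub-expression:
  Original: result = 24 - 44 + result_input
  24 and 44 are both compile-time constants
  Evaluating: 24 - 44 = -20
  After folding: result = -20 + result_input

-20


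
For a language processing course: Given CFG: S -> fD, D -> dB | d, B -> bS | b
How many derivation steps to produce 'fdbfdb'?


Grammar: S -> fD, D -> dB | d, B -> bS | b
Deriving 'fdbfdb':
Step 1: S -> fD => fD
Step 2: D -> dB => fdB
Step 3: B -> bS => fdbS
Step 4: S -> fD => fdbfD
Step 5: D -> dB => fdbfdB
Step 6: B -> b => fdbfdb
Total derivation steps: 6

6


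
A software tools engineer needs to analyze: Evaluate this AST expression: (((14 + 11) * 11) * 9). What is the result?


Expression: (((14 + 11) * 11) * 9)
Evaluating step by step:
  14 + 11 = 25
  25 * 11 = 275
  275 * 9 = 2475
Result: 2475

2475


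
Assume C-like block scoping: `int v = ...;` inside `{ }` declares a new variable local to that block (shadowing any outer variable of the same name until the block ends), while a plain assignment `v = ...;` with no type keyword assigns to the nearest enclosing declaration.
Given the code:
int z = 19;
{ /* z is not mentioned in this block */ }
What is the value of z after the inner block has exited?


Analyzing scoping rules:
Outer scope: declares z = 19
Inner block: z is neither redeclared nor assigned -> unchanged
After the block -> 19
Result: 19

19
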